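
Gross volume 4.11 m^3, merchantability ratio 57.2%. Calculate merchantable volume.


Formula: MV = V_total * (merchantable_pct / 100)
Merchantable fraction = 57.2% / 100 = 0.572
MV = 4.11 m^3 * 0.572 = 2.351 m^3

2.351


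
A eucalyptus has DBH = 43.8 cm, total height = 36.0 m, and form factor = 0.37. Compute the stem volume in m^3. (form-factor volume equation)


Formula: V = pi * (DBH/200)^2 * H * ff
Radius = DBH/200 = 43.8/200 = 0.219 m
Radius^2 = 0.219^2 = 0.047961 m^2
V = pi * 0.047961 * 36.0 * 0.37
V = 2.007 m^3

2.007


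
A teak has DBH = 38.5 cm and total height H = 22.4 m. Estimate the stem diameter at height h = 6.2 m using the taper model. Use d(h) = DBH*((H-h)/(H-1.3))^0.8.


Taper: d(h) = DBH * ((H - h) / (H - 1.3))^0.8
Numerator = H - h = 22.4 - 6.2 = 16.2 m
Denominator = H - 1.3 = 22.4 - 1.3 = 21.1 m
Ratio = 16.2 / 21.1 = 0.76777
d = 38.5 * 0.76777^0.8 = 31.2 cm

31.2


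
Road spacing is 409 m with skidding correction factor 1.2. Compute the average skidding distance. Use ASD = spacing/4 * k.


Formula: ASD = (spacing / 4) * correction
Uncorrected distance = spacing / 4 = 409 / 4 = 102.25 m
ASD = 102.25 * 1.2 = 123 m

123


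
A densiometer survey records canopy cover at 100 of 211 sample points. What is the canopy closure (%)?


Formula: Canopy closure = covered points / total points * 100
Closure = 100 / 211 * 100
Closure = 0.4739 * 100 = 47.4%

47.4


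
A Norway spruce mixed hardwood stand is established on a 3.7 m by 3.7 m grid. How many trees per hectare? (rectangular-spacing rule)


Formula: TPH = 10000 m^2/ha / (spacing_x * spacing_y)
Area per tree = 3.7 m * 3.7 m = 13.69 m^2
TPH = 10000 / 13.69 = 730 trees/ha

730


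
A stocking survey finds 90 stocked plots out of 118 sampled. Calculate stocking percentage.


Formula: Stocking % = stocked plots / total plots * 100
Stocking = 90 / 118 * 100
Stocking = 0.7627 * 100 = 76.3%

76.3


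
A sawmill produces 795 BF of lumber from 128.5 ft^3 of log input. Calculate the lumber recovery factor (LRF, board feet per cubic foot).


Formula: LRF = Lumber Output (BF) / Log Input (ft^3)
LRF = 795 BF / 128.5 ft^3
LRF = 6.19 BF/ft^3

6.19


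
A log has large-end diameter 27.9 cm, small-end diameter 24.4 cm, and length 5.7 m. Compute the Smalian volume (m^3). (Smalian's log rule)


Smalian: V = (A1 + A2)/2 * L,  A = pi*(D/200)^2
A1 = pi*(27.9/200)^2 = 0.061136 m^2
A2 = pi*(24.4/200)^2 = 0.046759 m^2
V = (0.061136+0.046759)/2*5.7 = 0.3075 m^3

0.3075


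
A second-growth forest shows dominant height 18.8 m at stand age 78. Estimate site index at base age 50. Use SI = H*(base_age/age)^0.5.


Formula: SI = H_dom * (base_age / age)^0.5
Age ratio = 50 / 78 = 0.64103
sqrt(age_ratio) = 0.80064
SI = 18.8 * 0.80064 = 15.1 m

15.1


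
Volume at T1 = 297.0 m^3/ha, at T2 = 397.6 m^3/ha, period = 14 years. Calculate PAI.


Formula: PAI = (V_T2 - V_T1) / (T2 - T1)
Volume increment = 397.6 - 297.0 = 100.6 m^3/ha
PAI = 100.6 / 14 = 7.19 m^3/ha/year

7.19


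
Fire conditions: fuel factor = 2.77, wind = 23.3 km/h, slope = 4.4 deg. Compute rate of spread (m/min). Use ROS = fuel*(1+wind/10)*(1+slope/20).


Formula: ROS = fuel * (1 + wind/10) * (1 + slope/20)
Wind factor = 1 + 23.3/10 = 3.33
Slope factor = 1 + 4.4/20 = 1.22
ROS = 2.77 * 3.33 * 1.22 = 11.25 m/min

11.25


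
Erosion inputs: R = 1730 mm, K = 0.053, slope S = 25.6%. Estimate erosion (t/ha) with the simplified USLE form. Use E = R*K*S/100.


Formula: E = R * K * S / 100  (simplified USLE)
R * K = 1730 * 0.053 = 91.69
E = 91.69 * 25.6 / 100 = 23.47 t/ha

23.47


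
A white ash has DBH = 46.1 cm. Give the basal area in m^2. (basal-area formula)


Formula: BA = pi * (DBH/2)^2 / 10000  (cm^2 to m^2)
Radius = DBH/2 = 46.1/2 = 23.05 cm
BA = pi * 23.05^2 / 10000
   = 1669.136 cm^2 / 10000
   = 0.1669 m^2

0.1669


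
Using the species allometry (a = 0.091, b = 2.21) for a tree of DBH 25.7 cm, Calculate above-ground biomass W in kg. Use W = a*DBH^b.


Formula: W = a * DBH^b  (allometric power law)
DBH^b = 25.7^2.21 = 1306.0271
W = 0.091 * 1306.0271 = 118.8 kg

118.8


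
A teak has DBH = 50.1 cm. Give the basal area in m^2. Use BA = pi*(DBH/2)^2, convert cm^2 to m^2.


Formula: BA = pi * (DBH/2)^2 / 10000  (cm^2 to m^2)
Radius = DBH/2 = 50.1/2 = 25.05 cm
BA = pi * 25.05^2 / 10000
   = 1971.3572 cm^2 / 10000
   = 0.1971 m^2

0.1971


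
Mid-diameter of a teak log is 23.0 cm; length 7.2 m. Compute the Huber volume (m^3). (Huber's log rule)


Huber: V = Am * L,  Am = pi*(Dm/200)^2
Am = pi*(23.0/200)^2 = 0.041548 m^2
V = 0.041548*7.2 = 0.2991 m^3

0.2991


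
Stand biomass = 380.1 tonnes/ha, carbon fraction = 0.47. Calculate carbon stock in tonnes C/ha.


Formula: Carbon Stock = Biomass * Carbon Fraction
C = 380.1 t/ha * 0.47
C = 178.6 t C/ha

178.6


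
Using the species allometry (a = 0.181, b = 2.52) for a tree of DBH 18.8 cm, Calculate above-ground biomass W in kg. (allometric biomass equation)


Formula: W = a * DBH^b  (allometric power law)
DBH^b = 18.8^2.52 = 1625.0914
W = 0.181 * 1625.0914 = 294.1 kg

294.1


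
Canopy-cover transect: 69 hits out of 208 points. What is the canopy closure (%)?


Formula: Canopy closure = covered points / total points * 100
Closure = 69 / 208 * 100
Closure = 0.3317 * 100 = 33.2%

33.2


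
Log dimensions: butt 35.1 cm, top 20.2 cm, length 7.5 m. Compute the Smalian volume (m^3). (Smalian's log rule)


Smalian: V = (A1 + A2)/2 * L,  A = pi*(D/200)^2
A1 = pi*(35.1/200)^2 = 0.096762 m^2
A2 = pi*(20.2/200)^2 = 0.032047 m^2
V = (0.096762+0.032047)/2*7.5 = 0.483 m^3

0.483


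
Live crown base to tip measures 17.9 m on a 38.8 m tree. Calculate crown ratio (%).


Formula: Crown Ratio = (Crown Length / Total Height) * 100
CR = (17.9 m / 38.8 m) * 100
CR = 0.4613 * 100 = 46.1%

46.1


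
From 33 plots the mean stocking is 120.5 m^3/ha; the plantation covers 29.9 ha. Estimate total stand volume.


Formula: Total Volume = Mean Volume per ha * Total Area
Total Volume = 120.5 m^3/ha * 29.9 ha
Total Volume = 3603 m^3

3603


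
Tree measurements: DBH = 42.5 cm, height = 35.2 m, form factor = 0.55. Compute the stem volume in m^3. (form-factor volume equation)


Formula: V = pi * (DBH/200)^2 * H * ff
Radius = DBH/200 = 42.5/200 = 0.2125 m
Radius^2 = 0.2125^2 = 0.04515625 m^2
V = pi * 0.04515625 * 35.2 * 0.55
V = 2.746 m^3

2.746


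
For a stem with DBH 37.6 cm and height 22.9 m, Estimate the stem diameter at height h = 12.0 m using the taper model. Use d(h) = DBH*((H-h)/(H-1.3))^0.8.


Taper: d(h) = DBH * ((H - h) / (H - 1.3))^0.8
Numerator = H - h = 22.9 - 12.0 = 10.9 m
Denominator = H - 1.3 = 22.9 - 1.3 = 21.6 m
Ratio = 10.9 / 21.6 = 0.50463
d = 37.6 * 0.50463^0.8 = 21.8 cm

21.8


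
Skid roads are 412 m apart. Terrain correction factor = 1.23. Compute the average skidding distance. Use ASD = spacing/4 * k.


Formula: ASD = (spacing / 4) * correction
Uncorrected distance = spacing / 4 = 412 / 4 = 103 m
ASD = 103 * 1.23 = 127 m

127


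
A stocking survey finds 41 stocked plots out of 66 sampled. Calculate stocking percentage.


Formula: Stocking % = stocked plots / total plots * 100
Stocking = 41 / 66 * 100
Stocking = 0.6212 * 100 = 62.1%

62.1


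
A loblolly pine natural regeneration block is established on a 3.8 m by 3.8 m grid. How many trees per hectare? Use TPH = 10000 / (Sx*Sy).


Formula: TPH = 10000 m^2/ha / (spacing_x * spacing_y)
Area per tree = 3.8 m * 3.8 m = 14.44 m^2
TPH = 10000 / 14.44 = 693 trees/ha

693


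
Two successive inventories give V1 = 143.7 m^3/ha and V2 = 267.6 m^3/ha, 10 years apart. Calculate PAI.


Formula: PAI = (V_T2 - V_T1) / (T2 - T1)
Volume increment = 267.6 - 143.7 = 123.9 m^3/ha
PAI = 123.9 / 10 = 12.39 m^3/ha/year

12.39


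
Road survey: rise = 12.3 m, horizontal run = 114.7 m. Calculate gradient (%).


Formula: Gradient = rise / run * 100
Gradient = 12.3 / 114.7 * 100 = 10.7%

10.7


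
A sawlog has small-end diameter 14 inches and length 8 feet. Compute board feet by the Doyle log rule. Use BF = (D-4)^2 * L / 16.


Doyle: BF = (D - 4)^2 * L / 16
Adjusted diameter = 14 - 4 = 10 in
(D-4)^2 = 10^2 = 100
BF = 100 * 8 / 16 = 50 BF

50


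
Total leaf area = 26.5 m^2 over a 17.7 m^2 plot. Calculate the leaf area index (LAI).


Formula: LAI = total leaf area / ground area  (dimensionless)
LAI = 26.5 m^2 / 17.7 m^2
LAI = 1.5

1.5


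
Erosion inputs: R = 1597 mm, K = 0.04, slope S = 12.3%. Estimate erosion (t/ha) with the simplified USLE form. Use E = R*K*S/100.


Formula: E = R * K * S / 100  (simplified USLE)
R * K = 1597 * 0.04 = 63.88
E = 63.88 * 12.3 / 100 = 7.86 t/ha

7.86


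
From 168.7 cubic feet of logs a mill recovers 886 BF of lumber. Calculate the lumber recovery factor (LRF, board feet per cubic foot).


Formula: LRF = Lumber Output (BF) / Log Input (ft^3)
LRF = 886 BF / 168.7 ft^3
LRF = 5.25 BF/ft^3

5.25


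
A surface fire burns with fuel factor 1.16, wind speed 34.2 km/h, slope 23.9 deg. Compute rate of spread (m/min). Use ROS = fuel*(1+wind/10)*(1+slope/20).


Formula: ROS = fuel * (1 + wind/10) * (1 + slope/20)
Wind factor = 1 + 34.2/10 = 4.42
Slope factor = 1 + 23.9/20 = 2.195
ROS = 1.16 * 4.42 * 2.195 = 11.25 m/min

11.25


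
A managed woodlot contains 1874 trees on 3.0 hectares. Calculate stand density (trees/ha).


Formula: Stand Density = N_trees / Area_ha
Density = 1874 trees / 3.0 ha
Density = 625 trees/ha

625


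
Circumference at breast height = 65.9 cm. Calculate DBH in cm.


Formula: DBH = C / pi
DBH = 65.9 / pi
pi = 3.14159...
DBH = 21.0 cm

21.0


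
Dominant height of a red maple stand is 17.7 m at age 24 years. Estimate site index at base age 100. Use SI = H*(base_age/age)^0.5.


Formula: SI = H_dom * (base_age / age)^0.5
Age ratio = 100 / 24 = 4.16667
sqrt(age_ratio) = 2.04124
SI = 17.7 * 2.04124 = 36.1 m

36.1


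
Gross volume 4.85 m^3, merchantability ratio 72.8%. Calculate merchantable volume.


Formula: MV = V_total * (merchantable_pct / 100)
Merchantable fraction = 72.8% / 100 = 0.728
MV = 4.85 m^3 * 0.728 = 3.531 m^3

3.531


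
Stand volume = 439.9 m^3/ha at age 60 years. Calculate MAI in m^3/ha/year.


Formula: MAI = Total Volume / Stand Age
MAI = 439.9 m^3/ha / 60 years
MAI = 7.33 m^3/ha/year

7.33


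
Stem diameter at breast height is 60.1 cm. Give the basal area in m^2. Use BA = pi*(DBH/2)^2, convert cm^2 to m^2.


Formula: BA = pi * (DBH/2)^2 / 10000  (cm^2 to m^2)
Radius = DBH/2 = 60.1/2 = 30.05 cm
BA = pi * 30.05^2 / 10000
   = 2836.866 cm^2 / 10000
   = 0.2837 m^2

0.2837


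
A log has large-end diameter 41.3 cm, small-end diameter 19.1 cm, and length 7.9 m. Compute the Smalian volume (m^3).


Smalian: V = (A1 + A2)/2 * L,  A = pi*(D/200)^2
A1 = pi*(41.3/200)^2 = 0.133965 m^2
A2 = pi*(19.1/200)^2 = 0.028652 m^2
V = (0.133965+0.028652)/2*7.9 = 0.6423 m^3

0.6423


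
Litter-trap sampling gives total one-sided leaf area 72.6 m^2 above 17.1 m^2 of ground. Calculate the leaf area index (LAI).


Formula: LAI = total leaf area / ground area  (dimensionless)
LAI = 72.6 m^2 / 17.1 m^2
LAI = 4.25

4.25


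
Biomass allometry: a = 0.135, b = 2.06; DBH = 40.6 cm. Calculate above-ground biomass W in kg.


Formula: W = a * DBH^b  (allometric power law)
DBH^b = 40.6^2.06 = 2058.5605
W = 0.135 * 2058.5605 = 277.9 kg

277.9


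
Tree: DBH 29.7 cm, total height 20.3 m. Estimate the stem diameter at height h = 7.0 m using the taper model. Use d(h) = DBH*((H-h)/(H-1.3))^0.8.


Taper: d(h) = DBH * ((H - h) / (H - 1.3))^0.8
Numerator = H - h = 20.3 - 7.0 = 13.3 m
Denominator = H - 1.3 = 20.3 - 1.3 = 19.0 m
Ratio = 13.3 / 19.0 = 0.7
d = 29.7 * 0.7^0.8 = 22.3 cm

22.3


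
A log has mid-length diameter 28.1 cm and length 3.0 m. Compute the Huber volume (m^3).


Huber: V = Am * L,  Am = pi*(Dm/200)^2
Am = pi*(28.1/200)^2 = 0.062016 m^2
V = 0.062016*3.0 = 0.186 m^3

0.186


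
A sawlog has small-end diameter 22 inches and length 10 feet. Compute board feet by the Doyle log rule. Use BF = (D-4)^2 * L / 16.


Doyle: BF = (D - 4)^2 * L / 16
Adjusted diameter = 22 - 4 = 18 in
(D-4)^2 = 18^2 = 324
BF = 324 * 10 / 16 = 203 BF

203


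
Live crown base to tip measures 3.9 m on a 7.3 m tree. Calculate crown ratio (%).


Formula: Crown Ratio = (Crown Length / Total Height) * 100
CR = (3.9 m / 7.3 m) * 100
CR = 0.5342 * 100 = 53.4%

53.4


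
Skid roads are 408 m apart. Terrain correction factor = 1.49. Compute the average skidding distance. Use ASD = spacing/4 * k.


Formula: ASD = (spacing / 4) * correction
Uncorrected distance = spacing / 4 = 408 / 4 = 102 m
ASD = 102 * 1.49 = 152 m

152


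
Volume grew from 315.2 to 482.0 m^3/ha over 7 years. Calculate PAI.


Formula: PAI = (V_T2 - V_T1) / (T2 - T1)
Volume increment = 482.0 - 315.2 = 166.8 m^3/ha
PAI = 166.8 / 7 = 23.83 m^3/ha/year

23.83


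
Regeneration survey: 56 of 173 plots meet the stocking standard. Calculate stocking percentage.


Formula: Stocking % = stocked plots / total plots * 100
Stocking = 56 / 173 * 100
Stocking = 0.3237 * 100 = 32.4%

32.4


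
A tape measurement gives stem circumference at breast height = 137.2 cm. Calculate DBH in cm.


Formula: DBH = C / pi
DBH = 137.2 / pi
pi = 3.14159...
DBH = 43.7 cm

43.7


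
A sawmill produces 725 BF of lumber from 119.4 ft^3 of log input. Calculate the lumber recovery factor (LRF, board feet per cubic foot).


Formula: LRF = Lumber Output (BF) / Log Input (ft^3)
LRF = 725 BF / 119.4 ft^3
LRF = 6.07 BF/ft^3

6.07


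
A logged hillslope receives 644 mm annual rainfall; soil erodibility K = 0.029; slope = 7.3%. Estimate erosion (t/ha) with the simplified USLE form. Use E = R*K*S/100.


Formula: E = R * K * S / 100  (simplified USLE)
R * K = 644 * 0.029 = 18.676
E = 18.676 * 7.3 / 100 = 1.36 t/ha

1.36


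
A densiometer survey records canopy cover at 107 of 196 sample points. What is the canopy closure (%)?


Formula: Canopy closure = covered points / total points * 100
Closure = 107 / 196 * 100
Closure = 0.5459 * 100 = 54.6%

54.6


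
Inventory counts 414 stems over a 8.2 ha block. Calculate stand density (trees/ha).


Formula: Stand Density = N_trees / Area_ha
Density = 414 trees / 8.2 ha
Density = 50 trees/ha

50


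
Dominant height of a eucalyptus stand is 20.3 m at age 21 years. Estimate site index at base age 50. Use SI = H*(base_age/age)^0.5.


Formula: SI = H_dom * (base_age / age)^0.5
Age ratio = 50 / 21 = 2.38095
sqrt(age_ratio) = 1.54303
SI = 20.3 * 1.54303 = 31.3 m

31.3


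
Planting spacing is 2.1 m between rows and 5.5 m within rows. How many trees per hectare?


Formula: TPH = 10000 m^2/ha / (spacing_x * spacing_y)
Area per tree = 2.1 m * 5.5 m = 11.55 m^2
TPH = 10000 / 11.55 = 866 trees/ha

866


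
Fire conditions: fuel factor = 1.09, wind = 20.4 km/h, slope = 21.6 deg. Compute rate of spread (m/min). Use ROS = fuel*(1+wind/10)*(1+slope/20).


Formula: ROS = fuel * (1 + wind/10) * (1 + slope/20)
Wind factor = 1 + 20.4/10 = 3.04
Slope factor = 1 + 21.6/20 = 2.08
ROS = 1.09 * 3.04 * 2.08 = 6.89 m/min

6.89


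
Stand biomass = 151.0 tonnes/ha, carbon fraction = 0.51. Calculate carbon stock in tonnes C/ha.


Formula: Carbon Stock = Biomass * Carbon Fraction
C = 151.0 t/ha * 0.51
C = 77.0 t C/ha

77.0


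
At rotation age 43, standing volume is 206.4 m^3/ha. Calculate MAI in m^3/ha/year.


Formula: MAI = Total Volume / Stand Age
MAI = 206.4 m^3/ha / 43 years
MAI = 4.8 m^3/ha/year

4.8


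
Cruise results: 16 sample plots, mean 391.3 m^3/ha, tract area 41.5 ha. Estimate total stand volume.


Formula: Total Volume = Mean Volume per ha * Total Area
Total Volume = 391.3 m^3/ha * 41.5 ha
Total Volume = 16239 m^3

16239


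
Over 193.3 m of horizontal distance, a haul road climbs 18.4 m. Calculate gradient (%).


Formula: Gradient = rise / run * 100
Gradient = 18.4 / 193.3 * 100 = 9.5%

9.5


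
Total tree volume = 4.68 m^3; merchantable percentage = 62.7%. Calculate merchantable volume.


Formula: MV = V_total * (merchantable_pct / 100)
Merchantable fraction = 62.7% / 100 = 0.627
MV = 4.68 m^3 * 0.627 = 2.934 m^3

2.934


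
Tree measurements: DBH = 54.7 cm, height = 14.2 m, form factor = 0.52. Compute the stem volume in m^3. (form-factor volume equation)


Formula: V = pi * (DBH/200)^2 * H * ff
Radius = DBH/200 = 54.7/200 = 0.2735 m
Radius^2 = 0.2735^2 = 0.07480225 m^2
V = pi * 0.07480225 * 14.2 * 0.52
V = 1.735 m^3

1.735


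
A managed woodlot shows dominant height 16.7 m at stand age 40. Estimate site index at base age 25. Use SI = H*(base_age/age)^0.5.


Formula: SI = H_dom * (base_age / age)^0.5
Age ratio = 25 / 40 = 0.625
sqrt(age_ratio) = 0.79057
SI = 16.7 * 0.79057 = 13.2 m

13.2


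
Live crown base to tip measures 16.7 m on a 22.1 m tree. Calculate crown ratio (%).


Formula: Crown Ratio = (Crown Length / Total Height) * 100
CR = (16.7 m / 22.1 m) * 100
CR = 0.7557 * 100 = 75.6%

75.6


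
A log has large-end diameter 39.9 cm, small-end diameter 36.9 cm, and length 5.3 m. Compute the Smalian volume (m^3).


Smalian: V = (A1 + A2)/2 * L,  A = pi*(D/200)^2
A1 = pi*(39.9/200)^2 = 0.125036 m^2
A2 = pi*(36.9/200)^2 = 0.106941 m^2
V = (0.125036+0.106941)/2*5.3 = 0.6147 m^3

0.6147


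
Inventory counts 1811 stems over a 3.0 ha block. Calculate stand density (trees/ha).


Formula: Stand Density = N_trees / Area_ha
Density = 1811 trees / 3.0 ha
Density = 604 trees/ha

604


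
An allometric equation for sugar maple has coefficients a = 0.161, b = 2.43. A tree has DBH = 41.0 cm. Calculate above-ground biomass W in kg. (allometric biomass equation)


Formula: W = a * DBH^b  (allometric power law)
DBH^b = 41.0^2.43 = 8299.7454
W = 0.161 * 8299.7454 = 1336.3 kg

1336.3


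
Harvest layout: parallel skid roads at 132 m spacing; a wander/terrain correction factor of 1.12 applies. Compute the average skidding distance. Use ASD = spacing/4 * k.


Formula: ASD = (spacing / 4) * correction
Uncorrected distance = spacing / 4 = 132 / 4 = 33 m
ASD = 33 * 1.12 = 37 m

37


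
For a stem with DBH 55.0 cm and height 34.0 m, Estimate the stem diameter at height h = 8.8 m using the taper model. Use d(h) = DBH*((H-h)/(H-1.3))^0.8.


Taper: d(h) = DBH * ((H - h) / (H - 1.3))^0.8
Numerator = H - h = 34.0 - 8.8 = 25.2 m
Denominator = H - 1.3 = 34.0 - 1.3 = 32.7 m
Ratio = 25.2 / 32.7 = 0.77064
d = 55.0 * 0.77064^0.8 = 44.7 cm

44.7


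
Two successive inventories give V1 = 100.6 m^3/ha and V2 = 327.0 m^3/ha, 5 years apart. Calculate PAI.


Formula: PAI = (V_T2 - V_T1) / (T2 - T1)
Volume increment = 327.0 - 100.6 = 226.4 m^3/ha
PAI = 226.4 / 5 = 45.28 m^3/ha/year

45.28


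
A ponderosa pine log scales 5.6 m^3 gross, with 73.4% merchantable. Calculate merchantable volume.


Formula: MV = V_total * (merchantable_pct / 100)
Merchantable fraction = 73.4% / 100 = 0.734
MV = 5.6 m^3 * 0.734 = 4.11 m^3

4.11


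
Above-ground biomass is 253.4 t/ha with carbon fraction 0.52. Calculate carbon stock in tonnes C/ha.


Formula: Carbon Stock = Biomass * Carbon Fraction
C = 253.4 t/ha * 0.52
C = 131.8 t C/ha

131.8


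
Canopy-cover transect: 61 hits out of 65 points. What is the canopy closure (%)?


Formula: Canopy closure = covered points / total points * 100
Closure = 61 / 65 * 100
Closure = 0.9385 * 100 = 93.8%

93.8


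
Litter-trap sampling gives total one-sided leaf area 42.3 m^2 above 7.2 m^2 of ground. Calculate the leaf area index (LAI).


Formula: LAI = total leaf area / ground area  (dimensionless)
LAI = 42.3 m^2 / 7.2 m^2
LAI = 5.88

5.88


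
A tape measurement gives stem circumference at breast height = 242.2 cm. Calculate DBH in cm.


Formula: DBH = C / pi
DBH = 242.2 / pi
pi = 3.14159...
DBH = 77.1 cm

77.1


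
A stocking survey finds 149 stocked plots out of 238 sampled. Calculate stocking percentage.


Formula: Stocking % = stocked plots / total plots * 100
Stocking = 149 / 238 * 100
Stocking = 0.6261 * 100 = 62.6%

62.6


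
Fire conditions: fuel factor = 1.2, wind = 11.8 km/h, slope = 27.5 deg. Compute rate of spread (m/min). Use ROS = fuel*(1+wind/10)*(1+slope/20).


Formula: ROS = fuel * (1 + wind/10) * (1 + slope/20)
Wind factor = 1 + 11.8/10 = 2.18
Slope factor = 1 + 27.5/20 = 2.375
ROS = 1.2 * 2.18 * 2.375 = 6.21 m/min

6.21


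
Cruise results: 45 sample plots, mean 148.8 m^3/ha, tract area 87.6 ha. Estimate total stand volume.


Formula: Total Volume = Mean Volume per ha * Total Area
Total Volume = 148.8 m^3/ha * 87.6 ha
Total Volume = 13035 m^3

13035


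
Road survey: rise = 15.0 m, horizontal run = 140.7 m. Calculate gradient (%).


Formula: Gradient = rise / run * 100
Gradient = 15.0 / 140.7 * 100 = 10.7%

10.7


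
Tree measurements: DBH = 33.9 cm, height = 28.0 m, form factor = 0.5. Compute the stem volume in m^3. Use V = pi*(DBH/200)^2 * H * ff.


Formula: V = pi * (DBH/200)^2 * H * ff
Radius = DBH/200 = 33.9/200 = 0.1695 m
Radius^2 = 0.1695^2 = 0.02873025 m^2
V = pi * 0.02873025 * 28.0 * 0.5
V = 1.264 m^3

1.264


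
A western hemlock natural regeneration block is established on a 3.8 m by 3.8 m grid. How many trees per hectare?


Formula: TPH = 10000 m^2/ha / (spacing_x * spacing_y)
Area per tree = 3.8 m * 3.8 m = 14.44 m^2
TPH = 10000 / 14.44 = 693 trees/ha

693


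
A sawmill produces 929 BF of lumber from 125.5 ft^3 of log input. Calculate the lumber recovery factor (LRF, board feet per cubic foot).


Formula: LRF = Lumber Output (BF) / Log Input (ft^3)
LRF = 929 BF / 125.5 ft^3
LRF = 7.4 BF/ft^3

7.4


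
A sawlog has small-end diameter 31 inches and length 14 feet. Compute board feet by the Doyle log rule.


Doyle: BF = (D - 4)^2 * L / 16
Adjusted diameter = 31 - 4 = 27 in
(D-4)^2 = 27^2 = 729
BF = 729 * 14 / 16 = 638 BF

638


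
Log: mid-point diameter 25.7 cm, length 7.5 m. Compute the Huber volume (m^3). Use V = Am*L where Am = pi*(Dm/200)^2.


Huber: V = Am * L,  Am = pi*(Dm/200)^2
Am = pi*(25.7/200)^2 = 0.051875 m^2
V = 0.051875*7.5 = 0.3891 m^3

0.3891


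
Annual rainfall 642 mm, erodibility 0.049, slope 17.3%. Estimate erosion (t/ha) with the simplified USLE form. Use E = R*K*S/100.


Formula: E = R * K * S / 100  (simplified USLE)
R * K = 642 * 0.049 = 31.458
E = 31.458 * 17.3 / 100 = 5.44 t/ha

5.44


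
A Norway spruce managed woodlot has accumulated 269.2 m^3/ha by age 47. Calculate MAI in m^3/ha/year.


Formula: MAI = Total Volume / Stand Age
MAI = 269.2 m^3/ha / 47 years
MAI = 5.73 m^3/ha/year

5.73


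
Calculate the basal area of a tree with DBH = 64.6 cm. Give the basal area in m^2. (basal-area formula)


Formula: BA = pi * (DBH/2)^2 / 10000  (cm^2 to m^2)
Radius = DBH/2 = 64.6/2 = 32.3 cm
BA = pi * 32.3^2 / 10000
   = 3277.5922 cm^2 / 10000
   = 0.3278 m^2

0.3278


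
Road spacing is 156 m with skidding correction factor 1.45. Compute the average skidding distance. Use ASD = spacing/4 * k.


Formula: ASD = (spacing / 4) * correction
Uncorrected distance = spacing / 4 = 156 / 4 = 39 m
ASD = 39 * 1.45 = 57 m

57


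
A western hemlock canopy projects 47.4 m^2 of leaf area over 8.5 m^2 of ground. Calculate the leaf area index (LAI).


Formula: LAI = total leaf area / ground area  (dimensionless)
LAI = 47.4 m^2 / 8.5 m^2
LAI = 5.58

5.58


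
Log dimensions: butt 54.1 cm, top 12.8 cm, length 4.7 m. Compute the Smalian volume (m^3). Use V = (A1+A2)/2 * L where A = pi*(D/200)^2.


Smalian: V = (A1 + A2)/2 * L,  A = pi*(D/200)^2
A1 = pi*(54.1/200)^2 = 0.229871 m^2
A2 = pi*(12.8/200)^2 = 0.012868 m^2
V = (0.229871+0.012868)/2*4.7 = 0.5704 m^3

0.5704


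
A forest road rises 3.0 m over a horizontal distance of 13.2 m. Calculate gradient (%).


Formula: Gradient = rise / run * 100
Gradient = 3.0 / 13.2 * 100 = 22.7%

22.7


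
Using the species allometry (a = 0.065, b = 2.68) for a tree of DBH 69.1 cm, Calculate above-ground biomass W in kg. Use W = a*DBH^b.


Formula: W = a * DBH^b  (allometric power law)
DBH^b = 69.1^2.68 = 85074.8451
W = 0.065 * 85074.8451 = 5529.9 kg

5529.9


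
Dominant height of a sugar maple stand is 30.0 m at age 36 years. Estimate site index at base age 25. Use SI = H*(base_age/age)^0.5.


Formula: SI = H_dom * (base_age / age)^0.5
Age ratio = 25 / 36 = 0.69444
sqrt(age_ratio) = 0.83333
SI = 30.0 * 0.83333 = 25.0 m

25.0


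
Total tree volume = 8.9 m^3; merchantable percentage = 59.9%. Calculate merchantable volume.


Formula: MV = V_total * (merchantable_pct / 100)
Merchantable fraction = 59.9% / 100 = 0.599
MV = 8.9 m^3 * 0.599 = 5.331 m^3

5.331


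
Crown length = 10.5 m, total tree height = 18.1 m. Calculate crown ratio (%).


Formula: Crown Ratio = (Crown Length / Total Height) * 100
CR = (10.5 m / 18.1 m) * 100
CR = 0.5801 * 100 = 58.0%

58.0


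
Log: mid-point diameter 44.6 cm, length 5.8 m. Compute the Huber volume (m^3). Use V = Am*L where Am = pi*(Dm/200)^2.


Huber: V = Am * L,  Am = pi*(Dm/200)^2
Am = pi*(44.6/200)^2 = 0.156228 m^2
V = 0.156228*5.8 = 0.9061 m^3

0.9061


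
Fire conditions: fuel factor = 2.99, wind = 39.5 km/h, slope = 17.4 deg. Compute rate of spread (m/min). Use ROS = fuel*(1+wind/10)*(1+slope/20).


Formula: ROS = fuel * (1 + wind/10) * (1 + slope/20)
Wind factor = 1 + 39.5/10 = 4.95
Slope factor = 1 + 17.4/20 = 1.87
ROS = 2.99 * 4.95 * 1.87 = 27.68 m/min

27.68


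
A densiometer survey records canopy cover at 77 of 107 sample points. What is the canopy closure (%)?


Formula: Canopy closure = covered points / total points * 100
Closure = 77 / 107 * 100
Closure = 0.7196 * 100 = 72.0%

72.0


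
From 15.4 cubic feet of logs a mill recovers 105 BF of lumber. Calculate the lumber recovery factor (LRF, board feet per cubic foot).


Formula: LRF = Lumber Output (BF) / Log Input (ft^3)
LRF = 105 BF / 15.4 ft^3
LRF = 6.82 BF/ft^3

6.82


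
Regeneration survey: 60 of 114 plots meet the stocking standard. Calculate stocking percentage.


Formula: Stocking % = stocked plots / total plots * 100
Stocking = 60 / 114 * 100
Stocking = 0.5263 * 100 = 52.6%

52.6


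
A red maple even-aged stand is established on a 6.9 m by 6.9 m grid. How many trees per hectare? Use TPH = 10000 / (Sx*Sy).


Formula: TPH = 10000 m^2/ha / (spacing_x * spacing_y)
Area per tree = 6.9 m * 6.9 m = 47.61 m^2
TPH = 10000 / 47.61 = 210 trees/ha

210


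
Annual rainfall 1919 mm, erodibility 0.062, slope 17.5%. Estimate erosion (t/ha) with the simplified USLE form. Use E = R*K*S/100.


Formula: E = R * K * S / 100  (simplified USLE)
R * K = 1919 * 0.062 = 118.978
E = 118.978 * 17.5 / 100 = 20.82 t/ha

20.82


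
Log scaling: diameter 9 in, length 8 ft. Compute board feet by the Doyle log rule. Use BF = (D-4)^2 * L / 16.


Doyle: BF = (D - 4)^2 * L / 16
Adjusted diameter = 9 - 4 = 5 in
(D-4)^2 = 5^2 = 25
BF = 25 * 8 / 16 = 13 BF

13


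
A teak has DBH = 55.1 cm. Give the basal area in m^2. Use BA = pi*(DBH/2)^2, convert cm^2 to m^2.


Formula: BA = pi * (DBH/2)^2 / 10000  (cm^2 to m^2)
Radius = DBH/2 = 55.1/2 = 27.55 cm
BA = pi * 27.55^2 / 10000
   = 2384.4767 cm^2 / 10000
   = 0.2384 m^2

0.2384


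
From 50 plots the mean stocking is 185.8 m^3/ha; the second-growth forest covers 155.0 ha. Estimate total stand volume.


Formula: Total Volume = Mean Volume per ha * Total Area
Total Volume = 185.8 m^3/ha * 155.0 ha
Total Volume = 28799 m^3

28799


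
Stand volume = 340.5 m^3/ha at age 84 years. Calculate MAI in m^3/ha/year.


Formula: MAI = Total Volume / Stand Age
MAI = 340.5 m^3/ha / 84 years
MAI = 4.05 m^3/ha/year

4.05


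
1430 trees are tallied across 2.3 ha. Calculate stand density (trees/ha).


Formula: Stand Density = N_trees / Area_ha
Density = 1430 trees / 2.3 ha
Density = 622 trees/ha

622


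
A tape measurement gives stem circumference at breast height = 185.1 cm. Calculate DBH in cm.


Formula: DBH = C / pi
DBH = 185.1 / pi
pi = 3.14159...
DBH = 58.9 cm

58.9


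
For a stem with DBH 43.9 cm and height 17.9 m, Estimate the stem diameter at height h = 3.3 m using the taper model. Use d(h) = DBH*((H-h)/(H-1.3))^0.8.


Taper: d(h) = DBH * ((H - h) / (H - 1.3))^0.8
Numerator = H - h = 17.9 - 3.3 = 14.6 m
Denominator = H - 1.3 = 17.9 - 1.3 = 16.6 m
Ratio = 14.6 / 16.6 = 0.87952
d = 43.9 * 0.87952^0.8 = 39.6 cm

39.6


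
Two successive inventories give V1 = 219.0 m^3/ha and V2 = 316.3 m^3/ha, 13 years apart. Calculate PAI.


Formula: PAI = (V_T2 - V_T1) / (T2 - T1)
Volume increment = 316.3 - 219.0 = 97.3 m^3/ha
PAI = 97.3 / 13 = 7.48 m^3/ha/year

7.48


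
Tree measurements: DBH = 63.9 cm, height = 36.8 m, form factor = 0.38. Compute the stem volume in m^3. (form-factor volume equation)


Formula: V = pi * (DBH/200)^2 * H * ff
Radius = DBH/200 = 63.9/200 = 0.3195 m
Radius^2 = 0.3195^2 = 0.10208025 m^2
V = pi * 0.10208025 * 36.8 * 0.38
V = 4.485 m^3

4.485


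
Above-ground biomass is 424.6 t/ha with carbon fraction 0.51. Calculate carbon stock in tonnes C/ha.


Formula: Carbon Stock = Biomass * Carbon Fraction
C = 424.6 t/ha * 0.51
C = 216.5 t C/ha

216.5


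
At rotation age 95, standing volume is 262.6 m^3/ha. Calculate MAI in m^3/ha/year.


Formula: MAI = Total Volume / Stand Age
MAI = 262.6 m^3/ha / 95 years
MAI = 2.76 m^3/ha/year

2.76


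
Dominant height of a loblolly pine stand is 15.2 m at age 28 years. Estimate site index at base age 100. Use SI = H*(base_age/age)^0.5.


Formula: SI = H_dom * (base_age / age)^0.5
Age ratio = 100 / 28 = 3.57143
sqrt(age_ratio) = 1.88982
SI = 15.2 * 1.88982 = 28.7 m

28.7


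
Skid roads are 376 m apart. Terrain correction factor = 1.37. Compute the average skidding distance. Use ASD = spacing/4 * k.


Formula: ASD = (spacing / 4) * correction
Uncorrected distance = spacing / 4 = 376 / 4 = 94 m
ASD = 94 * 1.37 = 129 m

129


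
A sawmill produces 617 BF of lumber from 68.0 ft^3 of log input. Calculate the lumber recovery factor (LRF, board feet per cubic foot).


Formula: LRF = Lumber Output (BF) / Log Input (ft^3)
LRF = 617 BF / 68.0 ft^3
LRF = 9.07 BF/ft^3

9.07


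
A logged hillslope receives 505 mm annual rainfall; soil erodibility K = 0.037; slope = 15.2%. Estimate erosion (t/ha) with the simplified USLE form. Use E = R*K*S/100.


Formula: E = R * K * S / 100  (simplified USLE)
R * K = 505 * 0.037 = 18.685
E = 18.685 * 15.2 / 100 = 2.84 t/ha

2.84


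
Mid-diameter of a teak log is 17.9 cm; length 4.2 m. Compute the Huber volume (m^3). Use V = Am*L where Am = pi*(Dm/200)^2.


Huber: V = Am * L,  Am = pi*(Dm/200)^2
Am = pi*(17.9/200)^2 = 0.025165 m^2
V = 0.025165*4.2 = 0.1057 m^3

0.1057


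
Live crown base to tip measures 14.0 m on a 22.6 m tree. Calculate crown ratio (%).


Formula: Crown Ratio = (Crown Length / Total Height) * 100
CR = (14.0 m / 22.6 m) * 100
CR = 0.6195 * 100 = 61.9%

61.9


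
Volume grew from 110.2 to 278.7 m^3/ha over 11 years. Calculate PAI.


Formula: PAI = (V_T2 - V_T1) / (T2 - T1)
Volume increment = 278.7 - 110.2 = 168.5 m^3/ha
PAI = 168.5 / 11 = 15.32 m^3/ha/year

15.32


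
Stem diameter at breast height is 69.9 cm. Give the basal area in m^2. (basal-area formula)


Formula: BA = pi * (DBH/2)^2 / 10000  (cm^2 to m^2)
Radius = DBH/2 = 69.9/2 = 34.95 cm
BA = pi * 34.95^2 / 10000
   = 3837.4633 cm^2 / 10000
   = 0.3837 m^2

0.3837


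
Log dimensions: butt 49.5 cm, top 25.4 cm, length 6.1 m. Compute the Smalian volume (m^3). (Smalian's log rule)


Smalian: V = (A1 + A2)/2 * L,  A = pi*(D/200)^2
A1 = pi*(49.5/200)^2 = 0.192442 m^2
A2 = pi*(25.4/200)^2 = 0.050671 m^2
V = (0.192442+0.050671)/2*6.1 = 0.7415 m^3

0.7415


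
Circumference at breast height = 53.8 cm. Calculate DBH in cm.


Formula: DBH = C / pi
DBH = 53.8 / pi
pi = 3.14159...
DBH = 17.1 cm

17.1


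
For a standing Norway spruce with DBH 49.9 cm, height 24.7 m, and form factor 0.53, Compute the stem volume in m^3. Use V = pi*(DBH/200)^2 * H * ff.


Formula: V = pi * (DBH/200)^2 * H * ff
Radius = DBH/200 = 49.9/200 = 0.2495 m
Radius^2 = 0.2495^2 = 0.06225025 m^2
V = pi * 0.06225025 * 24.7 * 0.53
V = 2.56 m^3

2.56


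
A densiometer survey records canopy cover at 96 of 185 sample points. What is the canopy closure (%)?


Formula: Canopy closure = covered points / total points * 100
Closure = 96 / 185 * 100
Closure = 0.5189 * 100 = 51.9%

51.9


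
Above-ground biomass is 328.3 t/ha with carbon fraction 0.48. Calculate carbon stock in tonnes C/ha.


Formula: Carbon Stock = Biomass * Carbon Fraction
C = 328.3 t/ha * 0.48
C = 157.6 t C/ha

157.6


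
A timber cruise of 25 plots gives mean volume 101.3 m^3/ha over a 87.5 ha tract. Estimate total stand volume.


Formula: Total Volume = Mean Volume per ha * Total Area
Total Volume = 101.3 m^3/ha * 87.5 ha
Total Volume = 8864 m^3

8864


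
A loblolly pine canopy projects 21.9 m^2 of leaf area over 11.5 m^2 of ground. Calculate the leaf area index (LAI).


Formula: LAI = total leaf area / ground area  (dimensionless)
LAI = 21.9 m^2 / 11.5 m^2
LAI = 1.9

1.9


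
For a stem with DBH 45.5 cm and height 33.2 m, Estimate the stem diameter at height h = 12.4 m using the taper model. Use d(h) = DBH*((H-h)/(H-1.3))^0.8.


Taper: d(h) = DBH * ((H - h) / (H - 1.3))^0.8
Numerator = H - h = 33.2 - 12.4 = 20.8 m
Denominator = H - 1.3 = 33.2 - 1.3 = 31.9 m
Ratio = 20.8 / 31.9 = 0.65204
d = 45.5 * 0.65204^0.8 = 32.3 cm

32.3


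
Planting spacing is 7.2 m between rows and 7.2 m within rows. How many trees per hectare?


Formula: TPH = 10000 m^2/ha / (spacing_x * spacing_y)
Area per tree = 7.2 m * 7.2 m = 51.84 m^2
TPH = 10000 / 51.84 = 193 trees/ha

193


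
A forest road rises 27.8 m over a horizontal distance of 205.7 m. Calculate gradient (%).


Formula: Gradient = rise / run * 100
Gradient = 27.8 / 205.7 * 100 = 13.5%

13.5


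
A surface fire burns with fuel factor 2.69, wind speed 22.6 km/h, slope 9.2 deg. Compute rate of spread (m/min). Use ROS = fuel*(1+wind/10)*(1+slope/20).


Formula: ROS = fuel * (1 + wind/10) * (1 + slope/20)
Wind factor = 1 + 22.6/10 = 3.26
Slope factor = 1 + 9.2/20 = 1.46
ROS = 2.69 * 3.26 * 1.46 = 12.8 m/min

12.8


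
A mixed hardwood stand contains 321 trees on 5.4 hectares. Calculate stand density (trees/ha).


Formula: Stand Density = N_trees / Area_ha
Density = 321 trees / 5.4 ha
Density = 59 trees/ha

59


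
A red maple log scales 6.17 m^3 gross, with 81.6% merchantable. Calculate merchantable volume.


Formula: MV = V_total * (merchantable_pct / 100)
Merchantable fraction = 81.6% / 100 = 0.816
MV = 6.17 m^3 * 0.816 = 5.035 m^3

5.035


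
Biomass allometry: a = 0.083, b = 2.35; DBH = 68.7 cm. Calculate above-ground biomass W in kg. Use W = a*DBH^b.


Formula: W = a * DBH^b  (allometric power law)
DBH^b = 68.7^2.35 = 20741.8903
W = 0.083 * 20741.8903 = 1721.6 kg

1721.6


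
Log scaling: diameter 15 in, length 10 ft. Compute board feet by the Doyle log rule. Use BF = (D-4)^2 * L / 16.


Doyle: BF = (D - 4)^2 * L / 16
Adjusted diameter = 15 - 4 = 11 in
(D-4)^2 = 11^2 = 121
BF = 121 * 10 / 16 = 76 BF

76


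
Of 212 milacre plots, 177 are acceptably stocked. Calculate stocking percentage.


Formula: Stocking % = stocked plots / total plots * 100
Stocking = 177 / 212 * 100
Stocking = 0.8349 * 100 = 83.5%

83.5


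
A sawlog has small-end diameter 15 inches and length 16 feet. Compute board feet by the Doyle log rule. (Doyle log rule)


Doyle: BF = (D - 4)^2 * L / 16
Adjusted diameter = 15 - 4 = 11 in
(D-4)^2 = 11^2 = 121
BF = 121 * 16 / 16 = 121 BF

121


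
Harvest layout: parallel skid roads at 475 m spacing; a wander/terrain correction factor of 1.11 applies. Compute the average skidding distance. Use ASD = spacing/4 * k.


Formula: ASD = (spacing / 4) * correction
Uncorrected distance = spacing / 4 = 475 / 4 = 118.75 m
ASD = 118.75 * 1.11 = 132 m

132


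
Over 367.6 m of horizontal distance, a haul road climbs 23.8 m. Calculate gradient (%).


Formula: Gradient = rise / run * 100
Gradient = 23.8 / 367.6 * 100 = 6.5%

6.5


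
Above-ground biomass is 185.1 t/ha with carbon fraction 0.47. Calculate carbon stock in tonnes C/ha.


Formula: Carbon Stock = Biomass * Carbon Fraction
C = 185.1 t/ha * 0.47
C = 87.0 t C/ha

87.0


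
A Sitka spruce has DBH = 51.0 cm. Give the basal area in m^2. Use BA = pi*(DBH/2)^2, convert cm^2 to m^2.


Formula: BA = pi * (DBH/2)^2 / 10000  (cm^2 to m^2)
Radius = DBH/2 = 51.0/2 = 25.5 cm
BA = pi * 25.5^2 / 10000
   = 2042.8206 cm^2 / 10000
   = 0.2043 m^2

0.2043


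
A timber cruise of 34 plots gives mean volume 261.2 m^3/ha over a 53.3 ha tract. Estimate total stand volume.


Formula: Total Volume = Mean Volume per ha * Total Area
Total Volume = 261.2 m^3/ha * 53.3 ha
Total Volume = 13922 m^3

13922


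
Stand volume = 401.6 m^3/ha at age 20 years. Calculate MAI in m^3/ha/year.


Formula: MAI = Total Volume / Stand Age
MAI = 401.6 m^3/ha / 20 years
MAI = 20.08 m^3/ha/year

20.08


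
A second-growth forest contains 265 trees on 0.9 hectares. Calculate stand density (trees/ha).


Formula: Stand Density = N_trees / Area_ha
Density = 265 trees / 0.9 ha
Density = 294 trees/ha

294


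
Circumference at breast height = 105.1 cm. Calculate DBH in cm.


Formula: DBH = C / pi
DBH = 105.1 / pi
pi = 3.14159...
DBH = 33.5 cm

33.5


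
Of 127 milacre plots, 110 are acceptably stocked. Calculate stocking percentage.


Formula: Stocking % = stocked plots / total plots * 100
Stocking = 110 / 127 * 100
Stocking = 0.8661 * 100 = 86.6%

86.6


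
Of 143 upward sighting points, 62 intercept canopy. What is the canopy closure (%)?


Formula: Canopy closure = covered points / total points * 100
Closure = 62 / 143 * 100
Closure = 0.4336 * 100 = 43.4%

43.4


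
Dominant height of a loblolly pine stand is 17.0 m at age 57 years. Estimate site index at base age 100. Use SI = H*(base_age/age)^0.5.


Formula: SI = H_dom * (base_age / age)^0.5
Age ratio = 100 / 57 = 1.75439
sqrt(age_ratio) = 1.32453
SI = 17.0 * 1.32453 = 22.5 m

22.5


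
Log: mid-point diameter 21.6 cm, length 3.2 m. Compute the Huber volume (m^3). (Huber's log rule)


Huber: V = Am * L,  Am = pi*(Dm/200)^2
Am = pi*(21.6/200)^2 = 0.036644 m^2
V = 0.036644*3.2 = 0.1173 m^3

0.1173


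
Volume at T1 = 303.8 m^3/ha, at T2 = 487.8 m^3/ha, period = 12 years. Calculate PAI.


Formula: PAI = (V_T2 - V_T1) / (T2 - T1)
Volume increment = 487.8 - 303.8 = 184.0 m^3/ha
PAI = 184.0 / 12 = 15.33 m^3/ha/year

15.33


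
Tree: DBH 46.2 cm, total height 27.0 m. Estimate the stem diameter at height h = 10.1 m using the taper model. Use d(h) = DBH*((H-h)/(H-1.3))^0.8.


Taper: d(h) = DBH * ((H - h) / (H - 1.3))^0.8
Numerator = H - h = 27.0 - 10.1 = 16.9 m
Denominator = H - 1.3 = 27.0 - 1.3 = 25.7 m
Ratio = 16.9 / 25.7 = 0.65759
d = 46.2 * 0.65759^0.8 = 33.0 cm

33.0


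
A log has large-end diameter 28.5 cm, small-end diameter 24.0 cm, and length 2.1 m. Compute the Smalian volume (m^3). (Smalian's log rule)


Smalian: V = (A1 + A2)/2 * L,  A = pi*(D/200)^2
A1 = pi*(28.5/200)^2 = 0.063794 m^2
A2 = pi*(24.0/200)^2 = 0.045239 m^2
V = (0.063794+0.045239)/2*2.1 = 0.1145 m^3

0.1145


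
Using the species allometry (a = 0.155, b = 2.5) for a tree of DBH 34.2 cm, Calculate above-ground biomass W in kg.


Formula: W = a * DBH^b  (allometric power law)
DBH^b = 34.2^2.5 = 6840.1443
W = 0.155 * 6840.1443 = 1060.2 kg

1060.2


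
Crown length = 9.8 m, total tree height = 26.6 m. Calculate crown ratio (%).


Formula: Crown Ratio = (Crown Length / Total Height) * 100
CR = (9.8 m / 26.6 m) * 100
CR = 0.3684 * 100 = 36.8%

36.8


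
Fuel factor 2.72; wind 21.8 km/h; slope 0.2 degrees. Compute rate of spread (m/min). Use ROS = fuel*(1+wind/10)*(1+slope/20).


Formula: ROS = fuel * (1 + wind/10) * (1 + slope/20)
Wind factor = 1 + 21.8/10 = 3.18
Slope factor = 1 + 0.2/20 = 1.01
ROS = 2.72 * 3.18 * 1.01 = 8.74 m/min

8.74
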